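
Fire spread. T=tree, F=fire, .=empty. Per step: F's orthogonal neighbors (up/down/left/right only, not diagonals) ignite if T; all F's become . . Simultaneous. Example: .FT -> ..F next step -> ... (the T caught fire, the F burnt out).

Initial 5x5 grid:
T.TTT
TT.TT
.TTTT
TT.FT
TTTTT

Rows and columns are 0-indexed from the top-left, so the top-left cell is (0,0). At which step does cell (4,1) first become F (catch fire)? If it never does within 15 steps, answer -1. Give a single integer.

Step 1: cell (4,1)='T' (+3 fires, +1 burnt)
Step 2: cell (4,1)='T' (+5 fires, +3 burnt)
Step 3: cell (4,1)='F' (+4 fires, +5 burnt)
  -> target ignites at step 3
Step 4: cell (4,1)='.' (+5 fires, +4 burnt)
Step 5: cell (4,1)='.' (+2 fires, +5 burnt)
Step 6: cell (4,1)='.' (+1 fires, +2 burnt)
Step 7: cell (4,1)='.' (+0 fires, +1 burnt)
  fire out at step 7

3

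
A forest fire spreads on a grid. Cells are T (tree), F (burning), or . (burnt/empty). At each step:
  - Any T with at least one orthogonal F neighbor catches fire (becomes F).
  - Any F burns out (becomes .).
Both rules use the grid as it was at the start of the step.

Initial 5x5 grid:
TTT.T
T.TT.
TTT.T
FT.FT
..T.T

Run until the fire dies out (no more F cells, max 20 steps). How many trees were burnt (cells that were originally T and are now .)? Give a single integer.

Answer: 13

Derivation:
Step 1: +3 fires, +2 burnt (F count now 3)
Step 2: +4 fires, +3 burnt (F count now 4)
Step 3: +2 fires, +4 burnt (F count now 2)
Step 4: +2 fires, +2 burnt (F count now 2)
Step 5: +2 fires, +2 burnt (F count now 2)
Step 6: +0 fires, +2 burnt (F count now 0)
Fire out after step 6
Initially T: 15, now '.': 23
Total burnt (originally-T cells now '.'): 13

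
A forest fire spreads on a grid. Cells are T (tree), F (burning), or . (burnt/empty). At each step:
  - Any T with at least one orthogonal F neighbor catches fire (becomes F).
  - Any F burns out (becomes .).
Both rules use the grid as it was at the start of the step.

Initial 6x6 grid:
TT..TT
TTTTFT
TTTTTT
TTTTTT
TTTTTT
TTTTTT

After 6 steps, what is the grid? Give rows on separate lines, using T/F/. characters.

Step 1: 4 trees catch fire, 1 burn out
  TT..FT
  TTTF.F
  TTTTFT
  TTTTTT
  TTTTTT
  TTTTTT
Step 2: 5 trees catch fire, 4 burn out
  TT...F
  TTF...
  TTTF.F
  TTTTFT
  TTTTTT
  TTTTTT
Step 3: 5 trees catch fire, 5 burn out
  TT....
  TF....
  TTF...
  TTTF.F
  TTTTFT
  TTTTTT
Step 4: 7 trees catch fire, 5 burn out
  TF....
  F.....
  TF....
  TTF...
  TTTF.F
  TTTTFT
Step 5: 6 trees catch fire, 7 burn out
  F.....
  ......
  F.....
  TF....
  TTF...
  TTTF.F
Step 6: 3 trees catch fire, 6 burn out
  ......
  ......
  ......
  F.....
  TF....
  TTF...

......
......
......
F.....
TF....
TTF...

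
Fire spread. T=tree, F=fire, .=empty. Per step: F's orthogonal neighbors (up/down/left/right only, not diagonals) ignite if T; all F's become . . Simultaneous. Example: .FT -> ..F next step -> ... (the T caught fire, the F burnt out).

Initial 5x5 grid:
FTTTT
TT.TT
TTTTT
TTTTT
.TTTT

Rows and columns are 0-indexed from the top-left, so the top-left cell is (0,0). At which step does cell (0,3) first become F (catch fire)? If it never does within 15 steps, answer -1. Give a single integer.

Step 1: cell (0,3)='T' (+2 fires, +1 burnt)
Step 2: cell (0,3)='T' (+3 fires, +2 burnt)
Step 3: cell (0,3)='F' (+3 fires, +3 burnt)
  -> target ignites at step 3
Step 4: cell (0,3)='.' (+4 fires, +3 burnt)
Step 5: cell (0,3)='.' (+4 fires, +4 burnt)
Step 6: cell (0,3)='.' (+3 fires, +4 burnt)
Step 7: cell (0,3)='.' (+2 fires, +3 burnt)
Step 8: cell (0,3)='.' (+1 fires, +2 burnt)
Step 9: cell (0,3)='.' (+0 fires, +1 burnt)
  fire out at step 9

3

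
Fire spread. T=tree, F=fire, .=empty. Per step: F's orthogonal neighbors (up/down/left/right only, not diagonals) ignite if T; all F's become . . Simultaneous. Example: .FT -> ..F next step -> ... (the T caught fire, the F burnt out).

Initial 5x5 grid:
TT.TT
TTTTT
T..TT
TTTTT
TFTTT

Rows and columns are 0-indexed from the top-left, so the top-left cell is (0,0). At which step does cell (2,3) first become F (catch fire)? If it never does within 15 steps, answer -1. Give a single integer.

Step 1: cell (2,3)='T' (+3 fires, +1 burnt)
Step 2: cell (2,3)='T' (+3 fires, +3 burnt)
Step 3: cell (2,3)='T' (+3 fires, +3 burnt)
Step 4: cell (2,3)='F' (+3 fires, +3 burnt)
  -> target ignites at step 4
Step 5: cell (2,3)='.' (+4 fires, +3 burnt)
Step 6: cell (2,3)='.' (+4 fires, +4 burnt)
Step 7: cell (2,3)='.' (+1 fires, +4 burnt)
Step 8: cell (2,3)='.' (+0 fires, +1 burnt)
  fire out at step 8

4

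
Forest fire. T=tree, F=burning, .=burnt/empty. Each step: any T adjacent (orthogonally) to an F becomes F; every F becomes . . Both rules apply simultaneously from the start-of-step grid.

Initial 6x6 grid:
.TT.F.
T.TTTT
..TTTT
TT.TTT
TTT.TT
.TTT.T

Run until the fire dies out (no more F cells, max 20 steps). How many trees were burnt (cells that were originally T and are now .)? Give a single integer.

Step 1: +1 fires, +1 burnt (F count now 1)
Step 2: +3 fires, +1 burnt (F count now 3)
Step 3: +4 fires, +3 burnt (F count now 4)
Step 4: +5 fires, +4 burnt (F count now 5)
Step 5: +2 fires, +5 burnt (F count now 2)
Step 6: +1 fires, +2 burnt (F count now 1)
Step 7: +0 fires, +1 burnt (F count now 0)
Fire out after step 7
Initially T: 25, now '.': 27
Total burnt (originally-T cells now '.'): 16

Answer: 16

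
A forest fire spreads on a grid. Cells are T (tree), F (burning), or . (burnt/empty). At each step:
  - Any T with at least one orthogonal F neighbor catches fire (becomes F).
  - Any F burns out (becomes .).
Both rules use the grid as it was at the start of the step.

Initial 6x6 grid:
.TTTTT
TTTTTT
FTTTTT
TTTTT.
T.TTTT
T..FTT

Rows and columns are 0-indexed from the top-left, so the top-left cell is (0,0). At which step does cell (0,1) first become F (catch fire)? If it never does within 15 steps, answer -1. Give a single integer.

Step 1: cell (0,1)='T' (+5 fires, +2 burnt)
Step 2: cell (0,1)='T' (+8 fires, +5 burnt)
Step 3: cell (0,1)='F' (+7 fires, +8 burnt)
  -> target ignites at step 3
Step 4: cell (0,1)='.' (+3 fires, +7 burnt)
Step 5: cell (0,1)='.' (+3 fires, +3 burnt)
Step 6: cell (0,1)='.' (+2 fires, +3 burnt)
Step 7: cell (0,1)='.' (+1 fires, +2 burnt)
Step 8: cell (0,1)='.' (+0 fires, +1 burnt)
  fire out at step 8

3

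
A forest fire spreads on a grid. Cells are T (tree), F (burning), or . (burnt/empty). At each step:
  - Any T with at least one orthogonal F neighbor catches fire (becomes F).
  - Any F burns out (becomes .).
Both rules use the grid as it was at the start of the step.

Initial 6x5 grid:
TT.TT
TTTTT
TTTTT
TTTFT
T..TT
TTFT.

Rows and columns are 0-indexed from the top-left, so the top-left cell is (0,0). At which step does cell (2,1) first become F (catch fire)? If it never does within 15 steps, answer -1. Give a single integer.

Step 1: cell (2,1)='T' (+6 fires, +2 burnt)
Step 2: cell (2,1)='T' (+6 fires, +6 burnt)
Step 3: cell (2,1)='F' (+6 fires, +6 burnt)
  -> target ignites at step 3
Step 4: cell (2,1)='.' (+3 fires, +6 burnt)
Step 5: cell (2,1)='.' (+2 fires, +3 burnt)
Step 6: cell (2,1)='.' (+1 fires, +2 burnt)
Step 7: cell (2,1)='.' (+0 fires, +1 burnt)
  fire out at step 7

3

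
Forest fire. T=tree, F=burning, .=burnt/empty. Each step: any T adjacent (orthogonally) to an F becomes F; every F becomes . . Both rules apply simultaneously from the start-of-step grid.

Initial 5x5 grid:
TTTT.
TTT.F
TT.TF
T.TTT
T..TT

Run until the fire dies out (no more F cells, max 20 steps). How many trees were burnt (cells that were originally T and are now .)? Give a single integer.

Step 1: +2 fires, +2 burnt (F count now 2)
Step 2: +2 fires, +2 burnt (F count now 2)
Step 3: +2 fires, +2 burnt (F count now 2)
Step 4: +0 fires, +2 burnt (F count now 0)
Fire out after step 4
Initially T: 17, now '.': 14
Total burnt (originally-T cells now '.'): 6

Answer: 6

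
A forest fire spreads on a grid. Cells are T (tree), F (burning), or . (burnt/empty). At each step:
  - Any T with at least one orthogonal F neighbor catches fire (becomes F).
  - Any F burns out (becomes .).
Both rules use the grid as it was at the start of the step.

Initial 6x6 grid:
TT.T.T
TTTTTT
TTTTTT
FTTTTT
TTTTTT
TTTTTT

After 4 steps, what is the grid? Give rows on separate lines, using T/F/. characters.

Step 1: 3 trees catch fire, 1 burn out
  TT.T.T
  TTTTTT
  FTTTTT
  .FTTTT
  FTTTTT
  TTTTTT
Step 2: 5 trees catch fire, 3 burn out
  TT.T.T
  FTTTTT
  .FTTTT
  ..FTTT
  .FTTTT
  FTTTTT
Step 3: 6 trees catch fire, 5 burn out
  FT.T.T
  .FTTTT
  ..FTTT
  ...FTT
  ..FTTT
  .FTTTT
Step 4: 6 trees catch fire, 6 burn out
  .F.T.T
  ..FTTT
  ...FTT
  ....FT
  ...FTT
  ..FTTT

.F.T.T
..FTTT
...FTT
....FT
...FTT
..FTTT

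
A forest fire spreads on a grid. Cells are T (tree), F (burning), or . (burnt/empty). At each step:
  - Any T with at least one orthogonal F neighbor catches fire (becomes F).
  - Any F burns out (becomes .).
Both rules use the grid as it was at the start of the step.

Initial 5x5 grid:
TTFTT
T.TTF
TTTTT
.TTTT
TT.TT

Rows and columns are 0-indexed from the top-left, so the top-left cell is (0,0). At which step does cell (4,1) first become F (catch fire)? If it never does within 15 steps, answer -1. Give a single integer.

Step 1: cell (4,1)='T' (+6 fires, +2 burnt)
Step 2: cell (4,1)='T' (+4 fires, +6 burnt)
Step 3: cell (4,1)='T' (+5 fires, +4 burnt)
Step 4: cell (4,1)='T' (+3 fires, +5 burnt)
Step 5: cell (4,1)='F' (+1 fires, +3 burnt)
  -> target ignites at step 5
Step 6: cell (4,1)='.' (+1 fires, +1 burnt)
Step 7: cell (4,1)='.' (+0 fires, +1 burnt)
  fire out at step 7

5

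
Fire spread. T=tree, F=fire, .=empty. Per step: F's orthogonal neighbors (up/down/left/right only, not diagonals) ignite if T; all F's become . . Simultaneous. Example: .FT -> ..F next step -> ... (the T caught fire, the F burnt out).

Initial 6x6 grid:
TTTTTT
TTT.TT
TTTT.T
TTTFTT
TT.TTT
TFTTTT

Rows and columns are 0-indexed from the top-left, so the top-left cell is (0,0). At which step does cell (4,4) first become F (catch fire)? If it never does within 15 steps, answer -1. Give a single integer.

Step 1: cell (4,4)='T' (+7 fires, +2 burnt)
Step 2: cell (4,4)='F' (+6 fires, +7 burnt)
  -> target ignites at step 2
Step 3: cell (4,4)='.' (+6 fires, +6 burnt)
Step 4: cell (4,4)='.' (+5 fires, +6 burnt)
Step 5: cell (4,4)='.' (+5 fires, +5 burnt)
Step 6: cell (4,4)='.' (+2 fires, +5 burnt)
Step 7: cell (4,4)='.' (+0 fires, +2 burnt)
  fire out at step 7

2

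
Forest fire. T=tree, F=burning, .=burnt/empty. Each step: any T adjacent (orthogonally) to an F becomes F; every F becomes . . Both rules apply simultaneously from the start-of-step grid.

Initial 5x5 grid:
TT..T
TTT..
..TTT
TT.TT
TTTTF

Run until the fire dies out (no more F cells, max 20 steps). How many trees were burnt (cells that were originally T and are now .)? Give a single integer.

Step 1: +2 fires, +1 burnt (F count now 2)
Step 2: +3 fires, +2 burnt (F count now 3)
Step 3: +2 fires, +3 burnt (F count now 2)
Step 4: +3 fires, +2 burnt (F count now 3)
Step 5: +2 fires, +3 burnt (F count now 2)
Step 6: +1 fires, +2 burnt (F count now 1)
Step 7: +2 fires, +1 burnt (F count now 2)
Step 8: +1 fires, +2 burnt (F count now 1)
Step 9: +0 fires, +1 burnt (F count now 0)
Fire out after step 9
Initially T: 17, now '.': 24
Total burnt (originally-T cells now '.'): 16

Answer: 16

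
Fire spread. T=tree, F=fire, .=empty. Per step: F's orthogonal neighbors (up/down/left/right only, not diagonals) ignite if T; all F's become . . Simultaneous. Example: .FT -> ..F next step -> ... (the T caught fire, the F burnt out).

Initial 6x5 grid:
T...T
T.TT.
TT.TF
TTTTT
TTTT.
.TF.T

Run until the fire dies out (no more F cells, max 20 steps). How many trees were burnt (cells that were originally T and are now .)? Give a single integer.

Step 1: +4 fires, +2 burnt (F count now 4)
Step 2: +5 fires, +4 burnt (F count now 5)
Step 3: +3 fires, +5 burnt (F count now 3)
Step 4: +2 fires, +3 burnt (F count now 2)
Step 5: +1 fires, +2 burnt (F count now 1)
Step 6: +1 fires, +1 burnt (F count now 1)
Step 7: +1 fires, +1 burnt (F count now 1)
Step 8: +0 fires, +1 burnt (F count now 0)
Fire out after step 8
Initially T: 19, now '.': 28
Total burnt (originally-T cells now '.'): 17

Answer: 17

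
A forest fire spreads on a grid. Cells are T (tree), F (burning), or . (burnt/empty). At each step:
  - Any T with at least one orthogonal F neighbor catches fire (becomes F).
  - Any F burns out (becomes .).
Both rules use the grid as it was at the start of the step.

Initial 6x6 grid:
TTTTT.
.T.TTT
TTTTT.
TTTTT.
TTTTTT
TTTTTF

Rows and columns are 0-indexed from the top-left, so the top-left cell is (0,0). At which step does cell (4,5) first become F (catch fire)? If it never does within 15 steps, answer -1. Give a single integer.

Step 1: cell (4,5)='F' (+2 fires, +1 burnt)
  -> target ignites at step 1
Step 2: cell (4,5)='.' (+2 fires, +2 burnt)
Step 3: cell (4,5)='.' (+3 fires, +2 burnt)
Step 4: cell (4,5)='.' (+4 fires, +3 burnt)
Step 5: cell (4,5)='.' (+5 fires, +4 burnt)
Step 6: cell (4,5)='.' (+6 fires, +5 burnt)
Step 7: cell (4,5)='.' (+3 fires, +6 burnt)
Step 8: cell (4,5)='.' (+3 fires, +3 burnt)
Step 9: cell (4,5)='.' (+1 fires, +3 burnt)
Step 10: cell (4,5)='.' (+1 fires, +1 burnt)
Step 11: cell (4,5)='.' (+0 fires, +1 burnt)
  fire out at step 11

1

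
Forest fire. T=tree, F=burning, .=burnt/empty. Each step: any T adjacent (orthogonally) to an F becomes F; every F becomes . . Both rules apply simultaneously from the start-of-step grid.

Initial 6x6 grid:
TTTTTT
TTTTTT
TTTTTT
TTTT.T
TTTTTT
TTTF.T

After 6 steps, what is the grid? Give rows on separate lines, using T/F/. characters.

Step 1: 2 trees catch fire, 1 burn out
  TTTTTT
  TTTTTT
  TTTTTT
  TTTT.T
  TTTFTT
  TTF..T
Step 2: 4 trees catch fire, 2 burn out
  TTTTTT
  TTTTTT
  TTTTTT
  TTTF.T
  TTF.FT
  TF...T
Step 3: 5 trees catch fire, 4 burn out
  TTTTTT
  TTTTTT
  TTTFTT
  TTF..T
  TF...F
  F....T
Step 4: 7 trees catch fire, 5 burn out
  TTTTTT
  TTTFTT
  TTF.FT
  TF...F
  F.....
  .....F
Step 5: 6 trees catch fire, 7 burn out
  TTTFTT
  TTF.FT
  TF...F
  F.....
  ......
  ......
Step 6: 5 trees catch fire, 6 burn out
  TTF.FT
  TF...F
  F.....
  ......
  ......
  ......

TTF.FT
TF...F
F.....
......
......
......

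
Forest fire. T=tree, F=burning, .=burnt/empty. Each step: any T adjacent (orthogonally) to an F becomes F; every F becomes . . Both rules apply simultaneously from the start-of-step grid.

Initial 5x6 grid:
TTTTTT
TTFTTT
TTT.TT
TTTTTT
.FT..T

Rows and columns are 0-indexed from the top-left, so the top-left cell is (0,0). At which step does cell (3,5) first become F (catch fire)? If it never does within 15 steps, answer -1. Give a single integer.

Step 1: cell (3,5)='T' (+6 fires, +2 burnt)
Step 2: cell (3,5)='T' (+7 fires, +6 burnt)
Step 3: cell (3,5)='T' (+6 fires, +7 burnt)
Step 4: cell (3,5)='T' (+3 fires, +6 burnt)
Step 5: cell (3,5)='F' (+1 fires, +3 burnt)
  -> target ignites at step 5
Step 6: cell (3,5)='.' (+1 fires, +1 burnt)
Step 7: cell (3,5)='.' (+0 fires, +1 burnt)
  fire out at step 7

5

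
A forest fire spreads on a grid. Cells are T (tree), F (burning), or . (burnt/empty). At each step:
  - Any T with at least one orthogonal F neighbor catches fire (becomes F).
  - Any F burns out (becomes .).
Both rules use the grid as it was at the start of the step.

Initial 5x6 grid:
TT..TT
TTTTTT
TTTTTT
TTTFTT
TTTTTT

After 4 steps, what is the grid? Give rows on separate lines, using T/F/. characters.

Step 1: 4 trees catch fire, 1 burn out
  TT..TT
  TTTTTT
  TTTFTT
  TTF.FT
  TTTFTT
Step 2: 7 trees catch fire, 4 burn out
  TT..TT
  TTTFTT
  TTF.FT
  TF...F
  TTF.FT
Step 3: 7 trees catch fire, 7 burn out
  TT..TT
  TTF.FT
  TF...F
  F.....
  TF...F
Step 4: 5 trees catch fire, 7 burn out
  TT..FT
  TF...F
  F.....
  ......
  F.....

TT..FT
TF...F
F.....
......
F.....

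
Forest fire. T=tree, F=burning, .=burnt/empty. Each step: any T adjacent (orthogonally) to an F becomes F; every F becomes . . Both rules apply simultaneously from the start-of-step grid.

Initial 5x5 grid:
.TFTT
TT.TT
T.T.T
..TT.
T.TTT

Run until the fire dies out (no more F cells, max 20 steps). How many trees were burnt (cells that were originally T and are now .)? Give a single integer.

Step 1: +2 fires, +1 burnt (F count now 2)
Step 2: +3 fires, +2 burnt (F count now 3)
Step 3: +2 fires, +3 burnt (F count now 2)
Step 4: +2 fires, +2 burnt (F count now 2)
Step 5: +0 fires, +2 burnt (F count now 0)
Fire out after step 5
Initially T: 16, now '.': 18
Total burnt (originally-T cells now '.'): 9

Answer: 9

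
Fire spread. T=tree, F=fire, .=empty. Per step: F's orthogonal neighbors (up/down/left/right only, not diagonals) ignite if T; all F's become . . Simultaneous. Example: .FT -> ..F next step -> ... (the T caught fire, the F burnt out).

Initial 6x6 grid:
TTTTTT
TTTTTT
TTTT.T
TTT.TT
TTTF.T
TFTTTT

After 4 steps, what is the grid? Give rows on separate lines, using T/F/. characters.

Step 1: 5 trees catch fire, 2 burn out
  TTTTTT
  TTTTTT
  TTTT.T
  TTT.TT
  TFF..T
  F.FFTT
Step 2: 4 trees catch fire, 5 burn out
  TTTTTT
  TTTTTT
  TTTT.T
  TFF.TT
  F....T
  ....FT
Step 3: 4 trees catch fire, 4 burn out
  TTTTTT
  TTTTTT
  TFFT.T
  F...TT
  .....T
  .....F
Step 4: 5 trees catch fire, 4 burn out
  TTTTTT
  TFFTTT
  F..F.T
  ....TT
  .....F
  ......

TTTTTT
TFFTTT
F..F.T
....TT
.....F
......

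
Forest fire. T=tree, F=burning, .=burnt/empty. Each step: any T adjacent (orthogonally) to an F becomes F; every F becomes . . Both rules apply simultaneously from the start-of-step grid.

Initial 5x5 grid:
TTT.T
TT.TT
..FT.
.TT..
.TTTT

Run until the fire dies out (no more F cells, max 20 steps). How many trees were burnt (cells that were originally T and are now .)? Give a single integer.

Answer: 10

Derivation:
Step 1: +2 fires, +1 burnt (F count now 2)
Step 2: +3 fires, +2 burnt (F count now 3)
Step 3: +3 fires, +3 burnt (F count now 3)
Step 4: +2 fires, +3 burnt (F count now 2)
Step 5: +0 fires, +2 burnt (F count now 0)
Fire out after step 5
Initially T: 15, now '.': 20
Total burnt (originally-T cells now '.'): 10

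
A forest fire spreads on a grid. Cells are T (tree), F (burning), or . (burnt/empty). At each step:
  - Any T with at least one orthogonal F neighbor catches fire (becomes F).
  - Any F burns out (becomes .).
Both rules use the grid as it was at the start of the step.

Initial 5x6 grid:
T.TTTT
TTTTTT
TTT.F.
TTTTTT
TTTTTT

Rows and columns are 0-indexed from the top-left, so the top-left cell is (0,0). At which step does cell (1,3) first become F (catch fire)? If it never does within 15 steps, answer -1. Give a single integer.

Step 1: cell (1,3)='T' (+2 fires, +1 burnt)
Step 2: cell (1,3)='F' (+6 fires, +2 burnt)
  -> target ignites at step 2
Step 3: cell (1,3)='.' (+6 fires, +6 burnt)
Step 4: cell (1,3)='.' (+5 fires, +6 burnt)
Step 5: cell (1,3)='.' (+4 fires, +5 burnt)
Step 6: cell (1,3)='.' (+3 fires, +4 burnt)
Step 7: cell (1,3)='.' (+0 fires, +3 burnt)
  fire out at step 7

2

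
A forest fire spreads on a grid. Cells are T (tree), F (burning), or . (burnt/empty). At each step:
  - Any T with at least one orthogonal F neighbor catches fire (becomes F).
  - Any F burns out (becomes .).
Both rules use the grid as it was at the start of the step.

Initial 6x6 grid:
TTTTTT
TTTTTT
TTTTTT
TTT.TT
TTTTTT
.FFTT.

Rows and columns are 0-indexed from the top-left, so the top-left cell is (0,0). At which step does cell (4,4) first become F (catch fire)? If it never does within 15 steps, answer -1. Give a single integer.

Step 1: cell (4,4)='T' (+3 fires, +2 burnt)
Step 2: cell (4,4)='T' (+5 fires, +3 burnt)
Step 3: cell (4,4)='F' (+4 fires, +5 burnt)
  -> target ignites at step 3
Step 4: cell (4,4)='.' (+6 fires, +4 burnt)
Step 5: cell (4,4)='.' (+6 fires, +6 burnt)
Step 6: cell (4,4)='.' (+4 fires, +6 burnt)
Step 7: cell (4,4)='.' (+2 fires, +4 burnt)
Step 8: cell (4,4)='.' (+1 fires, +2 burnt)
Step 9: cell (4,4)='.' (+0 fires, +1 burnt)
  fire out at step 9

3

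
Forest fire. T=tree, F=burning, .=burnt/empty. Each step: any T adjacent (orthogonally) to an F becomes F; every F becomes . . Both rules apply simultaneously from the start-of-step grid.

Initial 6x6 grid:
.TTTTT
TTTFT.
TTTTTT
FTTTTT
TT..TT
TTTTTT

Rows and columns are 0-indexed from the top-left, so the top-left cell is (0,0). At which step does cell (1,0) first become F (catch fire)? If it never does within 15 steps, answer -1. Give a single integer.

Step 1: cell (1,0)='T' (+7 fires, +2 burnt)
Step 2: cell (1,0)='F' (+11 fires, +7 burnt)
  -> target ignites at step 2
Step 3: cell (1,0)='.' (+5 fires, +11 burnt)
Step 4: cell (1,0)='.' (+3 fires, +5 burnt)
Step 5: cell (1,0)='.' (+3 fires, +3 burnt)
Step 6: cell (1,0)='.' (+1 fires, +3 burnt)
Step 7: cell (1,0)='.' (+0 fires, +1 burnt)
  fire out at step 7

2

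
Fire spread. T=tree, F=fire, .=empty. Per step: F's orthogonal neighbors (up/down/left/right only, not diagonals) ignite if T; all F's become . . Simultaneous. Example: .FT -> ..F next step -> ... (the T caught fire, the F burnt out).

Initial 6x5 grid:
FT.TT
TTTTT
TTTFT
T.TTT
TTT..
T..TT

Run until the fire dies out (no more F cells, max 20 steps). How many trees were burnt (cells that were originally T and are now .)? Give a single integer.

Step 1: +6 fires, +2 burnt (F count now 6)
Step 2: +8 fires, +6 burnt (F count now 8)
Step 3: +3 fires, +8 burnt (F count now 3)
Step 4: +2 fires, +3 burnt (F count now 2)
Step 5: +1 fires, +2 burnt (F count now 1)
Step 6: +0 fires, +1 burnt (F count now 0)
Fire out after step 6
Initially T: 22, now '.': 28
Total burnt (originally-T cells now '.'): 20

Answer: 20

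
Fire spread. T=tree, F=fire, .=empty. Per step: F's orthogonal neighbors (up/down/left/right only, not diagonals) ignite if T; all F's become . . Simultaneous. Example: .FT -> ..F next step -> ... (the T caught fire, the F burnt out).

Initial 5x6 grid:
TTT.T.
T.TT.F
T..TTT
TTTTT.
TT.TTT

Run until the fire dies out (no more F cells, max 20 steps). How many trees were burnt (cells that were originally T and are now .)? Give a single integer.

Step 1: +1 fires, +1 burnt (F count now 1)
Step 2: +1 fires, +1 burnt (F count now 1)
Step 3: +2 fires, +1 burnt (F count now 2)
Step 4: +3 fires, +2 burnt (F count now 3)
Step 5: +4 fires, +3 burnt (F count now 4)
Step 6: +2 fires, +4 burnt (F count now 2)
Step 7: +3 fires, +2 burnt (F count now 3)
Step 8: +3 fires, +3 burnt (F count now 3)
Step 9: +1 fires, +3 burnt (F count now 1)
Step 10: +0 fires, +1 burnt (F count now 0)
Fire out after step 10
Initially T: 21, now '.': 29
Total burnt (originally-T cells now '.'): 20

Answer: 20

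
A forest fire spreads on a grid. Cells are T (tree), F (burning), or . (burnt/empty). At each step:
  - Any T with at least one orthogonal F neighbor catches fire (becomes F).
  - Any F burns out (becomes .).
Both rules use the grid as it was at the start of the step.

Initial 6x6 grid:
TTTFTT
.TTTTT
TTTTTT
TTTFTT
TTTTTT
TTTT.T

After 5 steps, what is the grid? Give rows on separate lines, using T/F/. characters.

Step 1: 7 trees catch fire, 2 burn out
  TTF.FT
  .TTFTT
  TTTFTT
  TTF.FT
  TTTFTT
  TTTT.T
Step 2: 11 trees catch fire, 7 burn out
  TF...F
  .TF.FT
  TTF.FT
  TF...F
  TTF.FT
  TTTF.T
Step 3: 9 trees catch fire, 11 burn out
  F.....
  .F...F
  TF...F
  F.....
  TF...F
  TTF..T
Step 4: 4 trees catch fire, 9 burn out
  ......
  ......
  F.....
  ......
  F.....
  TF...F
Step 5: 1 trees catch fire, 4 burn out
  ......
  ......
  ......
  ......
  ......
  F.....

......
......
......
......
......
F.....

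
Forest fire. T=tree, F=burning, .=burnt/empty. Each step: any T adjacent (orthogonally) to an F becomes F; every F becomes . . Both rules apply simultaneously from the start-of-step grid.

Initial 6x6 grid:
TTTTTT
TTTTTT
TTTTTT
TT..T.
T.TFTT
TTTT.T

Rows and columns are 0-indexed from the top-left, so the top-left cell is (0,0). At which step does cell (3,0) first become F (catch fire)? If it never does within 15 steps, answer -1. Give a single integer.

Step 1: cell (3,0)='T' (+3 fires, +1 burnt)
Step 2: cell (3,0)='T' (+3 fires, +3 burnt)
Step 3: cell (3,0)='T' (+3 fires, +3 burnt)
Step 4: cell (3,0)='T' (+4 fires, +3 burnt)
Step 5: cell (3,0)='T' (+5 fires, +4 burnt)
Step 6: cell (3,0)='F' (+5 fires, +5 burnt)
  -> target ignites at step 6
Step 7: cell (3,0)='.' (+4 fires, +5 burnt)
Step 8: cell (3,0)='.' (+2 fires, +4 burnt)
Step 9: cell (3,0)='.' (+1 fires, +2 burnt)
Step 10: cell (3,0)='.' (+0 fires, +1 burnt)
  fire out at step 10

6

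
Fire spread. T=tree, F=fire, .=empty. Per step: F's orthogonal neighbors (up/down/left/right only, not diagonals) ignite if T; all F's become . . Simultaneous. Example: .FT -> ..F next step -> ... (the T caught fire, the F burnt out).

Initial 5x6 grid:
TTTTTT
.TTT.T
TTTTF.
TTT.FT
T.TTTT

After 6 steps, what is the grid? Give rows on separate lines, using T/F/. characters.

Step 1: 3 trees catch fire, 2 burn out
  TTTTTT
  .TTT.T
  TTTF..
  TTT..F
  T.TTFT
Step 2: 4 trees catch fire, 3 burn out
  TTTTTT
  .TTF.T
  TTF...
  TTT...
  T.TF.F
Step 3: 5 trees catch fire, 4 burn out
  TTTFTT
  .TF..T
  TF....
  TTF...
  T.F...
Step 4: 5 trees catch fire, 5 burn out
  TTF.FT
  .F...T
  F.....
  TF....
  T.....
Step 5: 3 trees catch fire, 5 burn out
  TF...F
  .....T
  ......
  F.....
  T.....
Step 6: 3 trees catch fire, 3 burn out
  F.....
  .....F
  ......
  ......
  F.....

F.....
.....F
......
......
F.....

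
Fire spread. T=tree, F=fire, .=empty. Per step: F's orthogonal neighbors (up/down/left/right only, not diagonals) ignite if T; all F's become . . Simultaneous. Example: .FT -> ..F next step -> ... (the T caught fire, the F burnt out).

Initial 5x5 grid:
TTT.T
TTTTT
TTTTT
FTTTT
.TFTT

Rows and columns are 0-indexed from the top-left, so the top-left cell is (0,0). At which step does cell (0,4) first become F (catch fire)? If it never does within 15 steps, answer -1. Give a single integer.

Step 1: cell (0,4)='T' (+5 fires, +2 burnt)
Step 2: cell (0,4)='T' (+5 fires, +5 burnt)
Step 3: cell (0,4)='T' (+5 fires, +5 burnt)
Step 4: cell (0,4)='T' (+4 fires, +5 burnt)
Step 5: cell (0,4)='T' (+1 fires, +4 burnt)
Step 6: cell (0,4)='F' (+1 fires, +1 burnt)
  -> target ignites at step 6
Step 7: cell (0,4)='.' (+0 fires, +1 burnt)
  fire out at step 7

6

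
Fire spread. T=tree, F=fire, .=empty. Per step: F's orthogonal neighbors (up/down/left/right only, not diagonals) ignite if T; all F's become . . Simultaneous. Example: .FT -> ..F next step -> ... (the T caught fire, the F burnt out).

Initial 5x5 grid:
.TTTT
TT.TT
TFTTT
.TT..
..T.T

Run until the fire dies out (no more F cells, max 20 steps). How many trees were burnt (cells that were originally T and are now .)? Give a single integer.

Answer: 15

Derivation:
Step 1: +4 fires, +1 burnt (F count now 4)
Step 2: +4 fires, +4 burnt (F count now 4)
Step 3: +4 fires, +4 burnt (F count now 4)
Step 4: +2 fires, +4 burnt (F count now 2)
Step 5: +1 fires, +2 burnt (F count now 1)
Step 6: +0 fires, +1 burnt (F count now 0)
Fire out after step 6
Initially T: 16, now '.': 24
Total burnt (originally-T cells now '.'): 15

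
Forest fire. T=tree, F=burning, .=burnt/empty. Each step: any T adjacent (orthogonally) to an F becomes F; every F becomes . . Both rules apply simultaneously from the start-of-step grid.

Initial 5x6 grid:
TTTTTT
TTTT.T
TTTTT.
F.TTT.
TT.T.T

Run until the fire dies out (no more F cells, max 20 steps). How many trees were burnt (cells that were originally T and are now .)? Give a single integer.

Step 1: +2 fires, +1 burnt (F count now 2)
Step 2: +3 fires, +2 burnt (F count now 3)
Step 3: +3 fires, +3 burnt (F count now 3)
Step 4: +4 fires, +3 burnt (F count now 4)
Step 5: +4 fires, +4 burnt (F count now 4)
Step 6: +3 fires, +4 burnt (F count now 3)
Step 7: +1 fires, +3 burnt (F count now 1)
Step 8: +1 fires, +1 burnt (F count now 1)
Step 9: +1 fires, +1 burnt (F count now 1)
Step 10: +0 fires, +1 burnt (F count now 0)
Fire out after step 10
Initially T: 23, now '.': 29
Total burnt (originally-T cells now '.'): 22

Answer: 22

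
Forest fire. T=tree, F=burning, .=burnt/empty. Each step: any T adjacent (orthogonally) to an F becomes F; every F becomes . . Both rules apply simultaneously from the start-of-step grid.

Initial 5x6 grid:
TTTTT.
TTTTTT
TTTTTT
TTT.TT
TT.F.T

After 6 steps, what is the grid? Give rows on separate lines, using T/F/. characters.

Step 1: 0 trees catch fire, 1 burn out
  TTTTT.
  TTTTTT
  TTTTTT
  TTT.TT
  TT...T
Step 2: 0 trees catch fire, 0 burn out
  TTTTT.
  TTTTTT
  TTTTTT
  TTT.TT
  TT...T
Step 3: 0 trees catch fire, 0 burn out
  TTTTT.
  TTTTTT
  TTTTTT
  TTT.TT
  TT...T
Step 4: 0 trees catch fire, 0 burn out
  TTTTT.
  TTTTTT
  TTTTTT
  TTT.TT
  TT...T
Step 5: 0 trees catch fire, 0 burn out
  TTTTT.
  TTTTTT
  TTTTTT
  TTT.TT
  TT...T
Step 6: 0 trees catch fire, 0 burn out
  TTTTT.
  TTTTTT
  TTTTTT
  TTT.TT
  TT...T

TTTTT.
TTTTTT
TTTTTT
TTT.TT
TT...T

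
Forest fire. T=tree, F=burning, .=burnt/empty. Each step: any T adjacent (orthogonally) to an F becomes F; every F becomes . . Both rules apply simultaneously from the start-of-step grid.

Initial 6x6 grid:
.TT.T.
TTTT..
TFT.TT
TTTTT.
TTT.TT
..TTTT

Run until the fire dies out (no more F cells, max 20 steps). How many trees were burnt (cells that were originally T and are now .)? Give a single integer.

Answer: 24

Derivation:
Step 1: +4 fires, +1 burnt (F count now 4)
Step 2: +6 fires, +4 burnt (F count now 6)
Step 3: +5 fires, +6 burnt (F count now 5)
Step 4: +2 fires, +5 burnt (F count now 2)
Step 5: +3 fires, +2 burnt (F count now 3)
Step 6: +3 fires, +3 burnt (F count now 3)
Step 7: +1 fires, +3 burnt (F count now 1)
Step 8: +0 fires, +1 burnt (F count now 0)
Fire out after step 8
Initially T: 25, now '.': 35
Total burnt (originally-T cells now '.'): 24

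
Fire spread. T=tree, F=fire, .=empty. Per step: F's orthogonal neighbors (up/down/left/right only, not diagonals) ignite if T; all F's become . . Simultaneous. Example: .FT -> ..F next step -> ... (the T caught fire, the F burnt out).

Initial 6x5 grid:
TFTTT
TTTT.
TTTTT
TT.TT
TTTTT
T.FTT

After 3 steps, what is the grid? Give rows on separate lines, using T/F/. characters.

Step 1: 5 trees catch fire, 2 burn out
  F.FTT
  TFTT.
  TTTTT
  TT.TT
  TTFTT
  T..FT
Step 2: 7 trees catch fire, 5 burn out
  ...FT
  F.FT.
  TFTTT
  TT.TT
  TF.FT
  T...F
Step 3: 8 trees catch fire, 7 burn out
  ....F
  ...F.
  F.FTT
  TF.FT
  F...F
  T....

....F
...F.
F.FTT
TF.FT
F...F
T....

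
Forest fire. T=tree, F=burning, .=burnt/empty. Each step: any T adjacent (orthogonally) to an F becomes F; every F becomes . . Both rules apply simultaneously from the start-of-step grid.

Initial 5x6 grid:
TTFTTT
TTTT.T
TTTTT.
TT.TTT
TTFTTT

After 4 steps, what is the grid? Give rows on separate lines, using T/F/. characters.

Step 1: 5 trees catch fire, 2 burn out
  TF.FTT
  TTFT.T
  TTTTT.
  TT.TTT
  TF.FTT
Step 2: 9 trees catch fire, 5 burn out
  F...FT
  TF.F.T
  TTFTT.
  TF.FTT
  F...FT
Step 3: 7 trees catch fire, 9 burn out
  .....F
  F....T
  TF.FT.
  F...FT
  .....F
Step 4: 4 trees catch fire, 7 burn out
  ......
  .....F
  F...F.
  .....F
  ......

......
.....F
F...F.
.....F
......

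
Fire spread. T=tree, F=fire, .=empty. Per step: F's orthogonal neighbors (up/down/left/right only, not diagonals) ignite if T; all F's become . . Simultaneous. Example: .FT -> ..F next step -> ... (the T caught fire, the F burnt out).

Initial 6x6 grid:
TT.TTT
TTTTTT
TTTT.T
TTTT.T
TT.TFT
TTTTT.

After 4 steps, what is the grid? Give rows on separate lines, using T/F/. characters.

Step 1: 3 trees catch fire, 1 burn out
  TT.TTT
  TTTTTT
  TTTT.T
  TTTT.T
  TT.F.F
  TTTTF.
Step 2: 3 trees catch fire, 3 burn out
  TT.TTT
  TTTTTT
  TTTT.T
  TTTF.F
  TT....
  TTTF..
Step 3: 4 trees catch fire, 3 burn out
  TT.TTT
  TTTTTT
  TTTF.F
  TTF...
  TT....
  TTF...
Step 4: 5 trees catch fire, 4 burn out
  TT.TTT
  TTTFTF
  TTF...
  TF....
  TT....
  TF....

TT.TTT
TTTFTF
TTF...
TF....
TT....
TF....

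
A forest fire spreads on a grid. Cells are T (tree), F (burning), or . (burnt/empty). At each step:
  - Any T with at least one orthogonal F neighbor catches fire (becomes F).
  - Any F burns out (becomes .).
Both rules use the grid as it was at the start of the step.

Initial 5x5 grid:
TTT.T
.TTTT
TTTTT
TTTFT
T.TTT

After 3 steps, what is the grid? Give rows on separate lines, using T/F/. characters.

Step 1: 4 trees catch fire, 1 burn out
  TTT.T
  .TTTT
  TTTFT
  TTF.F
  T.TFT
Step 2: 6 trees catch fire, 4 burn out
  TTT.T
  .TTFT
  TTF.F
  TF...
  T.F.F
Step 3: 4 trees catch fire, 6 burn out
  TTT.T
  .TF.F
  TF...
  F....
  T....

TTT.T
.TF.F
TF...
F....
T....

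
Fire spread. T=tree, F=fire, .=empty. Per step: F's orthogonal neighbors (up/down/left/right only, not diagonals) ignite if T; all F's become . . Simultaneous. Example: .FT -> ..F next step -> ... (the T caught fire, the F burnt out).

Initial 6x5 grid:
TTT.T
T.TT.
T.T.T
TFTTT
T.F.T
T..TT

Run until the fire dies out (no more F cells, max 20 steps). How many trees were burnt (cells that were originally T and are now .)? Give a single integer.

Answer: 18

Derivation:
Step 1: +2 fires, +2 burnt (F count now 2)
Step 2: +4 fires, +2 burnt (F count now 4)
Step 3: +4 fires, +4 burnt (F count now 4)
Step 4: +5 fires, +4 burnt (F count now 5)
Step 5: +2 fires, +5 burnt (F count now 2)
Step 6: +1 fires, +2 burnt (F count now 1)
Step 7: +0 fires, +1 burnt (F count now 0)
Fire out after step 7
Initially T: 19, now '.': 29
Total burnt (originally-T cells now '.'): 18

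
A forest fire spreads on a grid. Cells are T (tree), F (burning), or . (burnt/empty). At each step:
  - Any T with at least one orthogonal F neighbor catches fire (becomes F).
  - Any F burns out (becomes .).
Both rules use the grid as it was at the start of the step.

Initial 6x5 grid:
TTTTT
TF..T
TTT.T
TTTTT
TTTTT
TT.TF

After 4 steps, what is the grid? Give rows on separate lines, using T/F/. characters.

Step 1: 5 trees catch fire, 2 burn out
  TFTTT
  F...T
  TFT.T
  TTTTT
  TTTTF
  TT.F.
Step 2: 7 trees catch fire, 5 burn out
  F.FTT
  ....T
  F.F.T
  TFTTF
  TTTF.
  TT...
Step 3: 7 trees catch fire, 7 burn out
  ...FT
  ....T
  ....F
  F.FF.
  TFF..
  TT...
Step 4: 4 trees catch fire, 7 burn out
  ....F
  ....F
  .....
  .....
  F....
  TF...

....F
....F
.....
.....
F....
TF...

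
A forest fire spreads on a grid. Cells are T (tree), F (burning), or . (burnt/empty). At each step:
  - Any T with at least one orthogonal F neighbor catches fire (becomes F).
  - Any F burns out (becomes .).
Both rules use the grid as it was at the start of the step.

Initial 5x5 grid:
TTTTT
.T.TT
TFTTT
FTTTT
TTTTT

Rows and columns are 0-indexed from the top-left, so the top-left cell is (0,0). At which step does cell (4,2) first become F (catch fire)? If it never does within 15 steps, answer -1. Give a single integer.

Step 1: cell (4,2)='T' (+5 fires, +2 burnt)
Step 2: cell (4,2)='T' (+4 fires, +5 burnt)
Step 3: cell (4,2)='F' (+6 fires, +4 burnt)
  -> target ignites at step 3
Step 4: cell (4,2)='.' (+4 fires, +6 burnt)
Step 5: cell (4,2)='.' (+2 fires, +4 burnt)
Step 6: cell (4,2)='.' (+0 fires, +2 burnt)
  fire out at step 6

3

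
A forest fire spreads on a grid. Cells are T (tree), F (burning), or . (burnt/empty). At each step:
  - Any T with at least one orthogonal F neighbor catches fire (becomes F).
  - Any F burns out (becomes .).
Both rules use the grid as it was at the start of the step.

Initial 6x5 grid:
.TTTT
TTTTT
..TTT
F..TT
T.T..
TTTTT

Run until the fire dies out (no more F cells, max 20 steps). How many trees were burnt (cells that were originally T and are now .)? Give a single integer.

Answer: 7

Derivation:
Step 1: +1 fires, +1 burnt (F count now 1)
Step 2: +1 fires, +1 burnt (F count now 1)
Step 3: +1 fires, +1 burnt (F count now 1)
Step 4: +1 fires, +1 burnt (F count now 1)
Step 5: +2 fires, +1 burnt (F count now 2)
Step 6: +1 fires, +2 burnt (F count now 1)
Step 7: +0 fires, +1 burnt (F count now 0)
Fire out after step 7
Initially T: 21, now '.': 16
Total burnt (originally-T cells now '.'): 7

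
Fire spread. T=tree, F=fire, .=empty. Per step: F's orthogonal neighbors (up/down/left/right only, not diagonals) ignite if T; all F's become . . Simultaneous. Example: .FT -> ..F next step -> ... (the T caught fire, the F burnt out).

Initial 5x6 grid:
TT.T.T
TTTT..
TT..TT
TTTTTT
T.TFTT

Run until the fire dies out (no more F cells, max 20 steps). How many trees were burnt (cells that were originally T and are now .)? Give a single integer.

Step 1: +3 fires, +1 burnt (F count now 3)
Step 2: +3 fires, +3 burnt (F count now 3)
Step 3: +3 fires, +3 burnt (F count now 3)
Step 4: +3 fires, +3 burnt (F count now 3)
Step 5: +3 fires, +3 burnt (F count now 3)
Step 6: +3 fires, +3 burnt (F count now 3)
Step 7: +2 fires, +3 burnt (F count now 2)
Step 8: +1 fires, +2 burnt (F count now 1)
Step 9: +0 fires, +1 burnt (F count now 0)
Fire out after step 9
Initially T: 22, now '.': 29
Total burnt (originally-T cells now '.'): 21

Answer: 21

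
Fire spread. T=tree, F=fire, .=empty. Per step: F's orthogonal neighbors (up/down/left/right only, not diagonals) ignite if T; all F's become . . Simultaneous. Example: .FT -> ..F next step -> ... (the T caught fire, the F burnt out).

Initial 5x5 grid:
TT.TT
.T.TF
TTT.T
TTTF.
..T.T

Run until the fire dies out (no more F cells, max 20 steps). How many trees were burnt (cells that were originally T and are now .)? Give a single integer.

Step 1: +4 fires, +2 burnt (F count now 4)
Step 2: +4 fires, +4 burnt (F count now 4)
Step 3: +2 fires, +4 burnt (F count now 2)
Step 4: +2 fires, +2 burnt (F count now 2)
Step 5: +1 fires, +2 burnt (F count now 1)
Step 6: +1 fires, +1 burnt (F count now 1)
Step 7: +0 fires, +1 burnt (F count now 0)
Fire out after step 7
Initially T: 15, now '.': 24
Total burnt (originally-T cells now '.'): 14

Answer: 14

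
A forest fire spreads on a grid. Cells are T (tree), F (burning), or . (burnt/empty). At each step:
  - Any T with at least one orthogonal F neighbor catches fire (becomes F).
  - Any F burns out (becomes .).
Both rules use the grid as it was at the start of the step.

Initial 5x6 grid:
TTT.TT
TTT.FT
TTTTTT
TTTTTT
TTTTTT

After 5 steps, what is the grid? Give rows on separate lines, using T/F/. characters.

Step 1: 3 trees catch fire, 1 burn out
  TTT.FT
  TTT..F
  TTTTFT
  TTTTTT
  TTTTTT
Step 2: 4 trees catch fire, 3 burn out
  TTT..F
  TTT...
  TTTF.F
  TTTTFT
  TTTTTT
Step 3: 4 trees catch fire, 4 burn out
  TTT...
  TTT...
  TTF...
  TTTF.F
  TTTTFT
Step 4: 5 trees catch fire, 4 burn out
  TTT...
  TTF...
  TF....
  TTF...
  TTTF.F
Step 5: 5 trees catch fire, 5 burn out
  TTF...
  TF....
  F.....
  TF....
  TTF...

TTF...
TF....
F.....
TF....
TTF...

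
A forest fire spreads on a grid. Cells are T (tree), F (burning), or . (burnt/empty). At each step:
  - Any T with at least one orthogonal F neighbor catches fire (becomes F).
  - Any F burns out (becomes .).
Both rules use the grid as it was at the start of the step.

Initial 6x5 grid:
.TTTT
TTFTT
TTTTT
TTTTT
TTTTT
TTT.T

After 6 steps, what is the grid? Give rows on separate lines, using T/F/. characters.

Step 1: 4 trees catch fire, 1 burn out
  .TFTT
  TF.FT
  TTFTT
  TTTTT
  TTTTT
  TTT.T
Step 2: 7 trees catch fire, 4 burn out
  .F.FT
  F...F
  TF.FT
  TTFTT
  TTTTT
  TTT.T
Step 3: 6 trees catch fire, 7 burn out
  ....F
  .....
  F...F
  TF.FT
  TTFTT
  TTT.T
Step 4: 5 trees catch fire, 6 burn out
  .....
  .....
  .....
  F...F
  TF.FT
  TTF.T
Step 5: 3 trees catch fire, 5 burn out
  .....
  .....
  .....
  .....
  F...F
  TF..T
Step 6: 2 trees catch fire, 3 burn out
  .....
  .....
  .....
  .....
  .....
  F...F

.....
.....
.....
.....
.....
F...F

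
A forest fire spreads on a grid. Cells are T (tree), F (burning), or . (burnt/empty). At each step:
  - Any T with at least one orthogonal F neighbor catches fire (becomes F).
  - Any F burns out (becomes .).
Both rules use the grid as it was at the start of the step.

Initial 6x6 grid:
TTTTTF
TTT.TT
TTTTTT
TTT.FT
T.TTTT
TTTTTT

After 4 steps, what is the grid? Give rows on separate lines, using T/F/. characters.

Step 1: 5 trees catch fire, 2 burn out
  TTTTF.
  TTT.TF
  TTTTFT
  TTT..F
  T.TTFT
  TTTTTT
Step 2: 7 trees catch fire, 5 burn out
  TTTF..
  TTT.F.
  TTTF.F
  TTT...
  T.TF.F
  TTTTFT
Step 3: 5 trees catch fire, 7 burn out
  TTF...
  TTT...
  TTF...
  TTT...
  T.F...
  TTTF.F
Step 4: 5 trees catch fire, 5 burn out
  TF....
  TTF...
  TF....
  TTF...
  T.....
  TTF...

TF....
TTF...
TF....
TTF...
T.....
TTF...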